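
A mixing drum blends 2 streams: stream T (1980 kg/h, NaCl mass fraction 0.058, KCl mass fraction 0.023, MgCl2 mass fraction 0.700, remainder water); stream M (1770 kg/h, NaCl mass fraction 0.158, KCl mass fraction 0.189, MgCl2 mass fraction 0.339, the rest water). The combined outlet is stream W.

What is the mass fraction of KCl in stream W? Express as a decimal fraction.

0.101

Total flow out = 1980 + 1770 = 3750 kg/h.
KCl in = 1980×0.023 + 1770×0.189 = 380.07 kg/h.
KCl mass fraction in W = 380.07/3750 = 0.101.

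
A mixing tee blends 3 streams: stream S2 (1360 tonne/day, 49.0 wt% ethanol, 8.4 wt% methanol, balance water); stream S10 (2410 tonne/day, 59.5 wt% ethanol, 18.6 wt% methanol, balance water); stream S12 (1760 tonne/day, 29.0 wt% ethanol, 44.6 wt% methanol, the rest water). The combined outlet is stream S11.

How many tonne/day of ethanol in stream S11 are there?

2611 tonne/day

ethanol out = ethanol in = 1360×0.490 + 2410×0.595 + 1760×0.290 = 2610.8 tonne/day.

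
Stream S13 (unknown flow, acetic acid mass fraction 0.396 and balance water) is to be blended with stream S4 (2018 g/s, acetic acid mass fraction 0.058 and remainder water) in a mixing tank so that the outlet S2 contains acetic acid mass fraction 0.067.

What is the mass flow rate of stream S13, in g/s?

55.2 g/s

Let S13 be the unknown flow. Total out = 2018 + S13.
acetic acid balance: 117.04 + 0.396·S13 = 0.067·(2018 + S13)
(0.396 − 0.067)·S13 = 0.067×2018 − 117.04 = 18.162
S13 = 18.162 / 0.329 = 55.204 g/s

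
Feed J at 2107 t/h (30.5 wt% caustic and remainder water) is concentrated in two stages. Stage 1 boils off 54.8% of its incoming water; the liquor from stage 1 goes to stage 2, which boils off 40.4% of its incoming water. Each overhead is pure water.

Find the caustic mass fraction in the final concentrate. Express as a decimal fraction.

0.620

water in feed = 2107×0.695 = 1464.4 t/h.
After stage 1: water left = (1−0.548)×1464.4 = 661.89; stream total = 1304.5 t/h.
After stage 2: water left = (1−0.404)×661.89 = 394.49; final concentrate = 1037.1 t/h.
caustic fraction = 642.63/1037.1 = 0.620.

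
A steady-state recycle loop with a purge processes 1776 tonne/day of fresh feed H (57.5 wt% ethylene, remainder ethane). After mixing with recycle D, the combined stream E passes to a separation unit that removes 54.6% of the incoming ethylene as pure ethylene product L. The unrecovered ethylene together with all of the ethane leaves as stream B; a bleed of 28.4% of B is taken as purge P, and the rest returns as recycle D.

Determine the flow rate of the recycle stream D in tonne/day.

ethane enters only via H and leaves only via the purge: 1776×0.425 = 0.284×(ethane in B), and the separation unit passes all ethane, so ethane in E = ethane in B = 2657.7 tonne/day.
ethylene in E: m_A = 1776×0.575 + (1−0.284)·(1−0.546)·m_A, so m_A = 1021.2/0.6749 = 1513 tonne/day.
B = (1−0.546)×1513 + 2657.7 = 3344.7 tonne/day.
Recycle D = (1−0.284)×3344.7 = 2394.8 tonne/day.

2395 tonne/day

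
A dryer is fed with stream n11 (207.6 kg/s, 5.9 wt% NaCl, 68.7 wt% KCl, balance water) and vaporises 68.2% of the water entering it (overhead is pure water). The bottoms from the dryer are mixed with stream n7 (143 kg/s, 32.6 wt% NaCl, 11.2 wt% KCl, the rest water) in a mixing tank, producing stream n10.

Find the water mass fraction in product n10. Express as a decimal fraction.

0.309

Vapour removed = 0.682×0.254×207.6 = 35.962 kg/s; concentrate = 171.64 kg/s.
water reaching the mixer = 16.768 (from concentrate) + 143×0.562 = 97.134 kg/s.
Product flow = 171.64 + 143 = 314.64 kg/s; water fraction = 0.309.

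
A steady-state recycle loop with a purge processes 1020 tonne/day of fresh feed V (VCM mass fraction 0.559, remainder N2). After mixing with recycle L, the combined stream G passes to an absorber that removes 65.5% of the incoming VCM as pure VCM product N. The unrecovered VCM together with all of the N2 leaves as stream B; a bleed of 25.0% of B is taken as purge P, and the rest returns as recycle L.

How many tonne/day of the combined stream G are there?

2568 tonne/day

N2 enters only via V and leaves only via the purge: 1020×0.441 = 0.250×(N2 in B), and the absorber passes all N2, so N2 in G = N2 in B = 1799.3 tonne/day.
VCM in G: m_A = 1020×0.559 + (1−0.250)·(1−0.655)·m_A, so m_A = 570.18/0.7412 = 769.21 tonne/day.
G = 769.21 + 1799.3 = 2568.5 tonne/day.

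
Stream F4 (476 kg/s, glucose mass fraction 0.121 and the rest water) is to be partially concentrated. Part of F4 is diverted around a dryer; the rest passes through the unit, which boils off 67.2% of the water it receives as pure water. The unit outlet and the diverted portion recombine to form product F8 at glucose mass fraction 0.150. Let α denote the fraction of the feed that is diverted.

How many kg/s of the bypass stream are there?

All 476×0.121 = 57.596 kg/s of glucose reaches F8, so F8 = 57.596/0.150 = 383.97 kg/s and vapour = 92.027 kg/s.
The evaporator receives (1−α)·476 of feed at 0.879 water and removes 0.672 of that water:
0.672×0.879×(1−α)×476 = 92.027
(1−α) = 92.027/281.17 = 0.3273;  α = 0.6727.
Bypass flow = 0.6727×476 = 320.2 kg/s.

320.2 kg/s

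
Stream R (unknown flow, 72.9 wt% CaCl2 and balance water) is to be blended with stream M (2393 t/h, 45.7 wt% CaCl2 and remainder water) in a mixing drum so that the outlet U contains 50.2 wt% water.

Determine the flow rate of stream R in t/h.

424.7 t/h

Let R be the unknown flow. Total out = 2393 + R.
water balance: 1299.4 + 0.271·R = 0.502·(2393 + R)
(0.271 − 0.502)·R = 0.502×2393 − 1299.4 = -98.113
R = -98.113 / -0.231 = 424.73 t/h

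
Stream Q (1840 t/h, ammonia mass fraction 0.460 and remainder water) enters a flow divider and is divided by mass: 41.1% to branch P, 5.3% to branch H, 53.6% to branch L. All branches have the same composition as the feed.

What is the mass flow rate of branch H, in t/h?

Branch H flow = 0.053×1840 = 97.52 t/h.

97.52 t/h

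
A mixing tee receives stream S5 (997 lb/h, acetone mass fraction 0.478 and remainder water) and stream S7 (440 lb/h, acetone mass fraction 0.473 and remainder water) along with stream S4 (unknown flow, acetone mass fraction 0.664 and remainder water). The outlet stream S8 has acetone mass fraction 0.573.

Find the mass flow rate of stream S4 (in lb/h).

Let S4 be the unknown flow. Total out = 1437 + S4.
acetone balance: 684.69 + 0.664·S4 = 0.573·(1437 + S4)
(0.664 − 0.573)·S4 = 0.573×1437 − 684.69 = 138.72
S4 = 138.72 / 0.091 = 1524.3 lb/h

1524 lb/h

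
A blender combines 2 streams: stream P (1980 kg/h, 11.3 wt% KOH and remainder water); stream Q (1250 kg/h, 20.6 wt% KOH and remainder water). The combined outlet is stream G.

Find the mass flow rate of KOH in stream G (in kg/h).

481.2 kg/h

KOH out = KOH in = 1980×0.113 + 1250×0.206 = 481.24 kg/h.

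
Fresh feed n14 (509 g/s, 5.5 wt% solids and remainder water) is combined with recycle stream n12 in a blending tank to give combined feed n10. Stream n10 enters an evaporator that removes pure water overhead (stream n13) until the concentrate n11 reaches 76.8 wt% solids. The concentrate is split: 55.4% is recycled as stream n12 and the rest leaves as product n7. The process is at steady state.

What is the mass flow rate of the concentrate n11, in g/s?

Overall solids balance (none leaves overhead): solids in fresh feed = solids in product, i.e. 509×0.055 = (1−0.554)·n11·0.768.
n11 = 27.995/(0.768×0.446) = 81.731 g/s.

81.73 g/s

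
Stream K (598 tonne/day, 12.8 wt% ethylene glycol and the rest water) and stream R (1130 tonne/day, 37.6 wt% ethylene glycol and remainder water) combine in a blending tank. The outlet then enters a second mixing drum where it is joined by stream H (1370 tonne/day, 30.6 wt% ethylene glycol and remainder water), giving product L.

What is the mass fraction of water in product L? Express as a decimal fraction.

Overall, product flow = 3098 tonne/day.
water in = 598×0.872 + 1130×0.624 + 1370×0.694 = 2177.4 tonne/day.
water fraction in L = 0.7028.

0.7028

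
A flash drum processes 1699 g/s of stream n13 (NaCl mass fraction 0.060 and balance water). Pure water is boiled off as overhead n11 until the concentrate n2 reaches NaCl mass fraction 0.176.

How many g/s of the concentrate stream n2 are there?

579.2 g/s

NaCl is conserved: 1699×0.060 = 101.94 g/s all reports to the concentrate.
Concentrate = 101.94/(target fraction) = 579.2 g/s.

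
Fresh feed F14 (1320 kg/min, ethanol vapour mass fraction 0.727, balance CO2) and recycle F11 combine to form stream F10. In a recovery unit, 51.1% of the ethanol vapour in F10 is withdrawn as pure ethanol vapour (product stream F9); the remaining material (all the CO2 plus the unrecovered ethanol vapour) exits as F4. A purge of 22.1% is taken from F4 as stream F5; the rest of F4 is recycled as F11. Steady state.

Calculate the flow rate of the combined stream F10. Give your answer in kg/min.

3181 kg/min

CO2 enters only via F14 and leaves only via the purge: 1320×0.273 = 0.221×(CO2 in F4), and the recovery unit passes all CO2, so CO2 in F10 = CO2 in F4 = 1630.6 kg/min.
ethanol vapour in F10: m_A = 1320×0.727 + (1−0.221)·(1−0.511)·m_A, so m_A = 959.64/0.6191 = 1550.1 kg/min.
F10 = 1550.1 + 1630.6 = 3180.7 kg/min.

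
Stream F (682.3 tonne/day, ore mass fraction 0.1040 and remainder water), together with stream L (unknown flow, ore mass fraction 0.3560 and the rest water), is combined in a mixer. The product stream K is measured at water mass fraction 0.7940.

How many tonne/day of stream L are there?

Let L be the unknown flow. Total out = 682.3 + L.
water balance: 611.34 + 0.644·L = 0.794·(682.3 + L)
(0.644 − 0.794)·L = 0.794×682.3 − 611.34 = -69.595
L = -69.595 / -0.150 = 463.96 tonne/day

464 tonne/day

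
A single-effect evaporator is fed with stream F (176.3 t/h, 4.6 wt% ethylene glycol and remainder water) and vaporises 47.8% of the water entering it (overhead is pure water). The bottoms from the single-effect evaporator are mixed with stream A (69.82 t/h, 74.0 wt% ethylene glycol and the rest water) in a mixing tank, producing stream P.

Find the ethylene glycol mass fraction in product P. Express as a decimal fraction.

0.361

Vapour removed = 0.478×0.954×176.3 = 80.395 t/h; concentrate = 95.905 t/h.
ethylene glycol reaching the mixer = 8.1098 (from concentrate) + 69.82×0.740 = 59.777 t/h.
Product flow = 95.905 + 69.82 = 165.73 t/h; ethylene glycol fraction = 0.361.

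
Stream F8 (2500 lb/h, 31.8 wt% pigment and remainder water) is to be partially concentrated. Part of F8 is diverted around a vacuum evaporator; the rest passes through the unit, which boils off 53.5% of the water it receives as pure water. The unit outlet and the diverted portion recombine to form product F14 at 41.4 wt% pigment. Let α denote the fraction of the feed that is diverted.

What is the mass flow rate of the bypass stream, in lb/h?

911.2 lb/h

All 2500×0.318 = 795 lb/h of pigment reaches F14, so F14 = 795/0.414 = 1920.3 lb/h and vapour = 579.71 lb/h.
The evaporator receives (1−α)·2500 of feed at 0.682 water and removes 0.535 of that water:
0.535×0.682×(1−α)×2500 = 579.71
(1−α) = 579.71/912.18 = 0.6355;  α = 0.3645.
Bypass flow = 0.3645×2500 = 911.19 lb/h.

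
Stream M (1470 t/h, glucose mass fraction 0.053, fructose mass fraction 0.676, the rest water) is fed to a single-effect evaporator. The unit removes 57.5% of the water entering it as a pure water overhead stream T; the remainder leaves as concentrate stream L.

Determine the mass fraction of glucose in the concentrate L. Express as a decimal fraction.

glucose is not removed: 1470×0.053 = 77.91 t/h of glucose enters L.
water entering = 1470×0.271 = 398.37 t/h; overhead removed = 0.575×398.37 = 229.06 t/h.
Concentrate = 1470 − 229.06 = 1240.9 t/h.
Mass fraction = 77.91/1240.9 = 0.063.

0.063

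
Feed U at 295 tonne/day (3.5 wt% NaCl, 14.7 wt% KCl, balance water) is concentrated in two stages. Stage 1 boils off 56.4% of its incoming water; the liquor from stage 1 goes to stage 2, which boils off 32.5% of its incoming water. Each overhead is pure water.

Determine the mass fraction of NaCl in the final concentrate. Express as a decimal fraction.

0.0828

water in feed = 295×0.818 = 241.31 tonne/day.
After stage 1: water left = (1−0.564)×241.31 = 105.21; stream total = 158.9 tonne/day.
After stage 2: water left = (1−0.325)×105.21 = 71.018; final concentrate = 124.71 tonne/day.
NaCl fraction = 10.325/124.71 = 0.0828.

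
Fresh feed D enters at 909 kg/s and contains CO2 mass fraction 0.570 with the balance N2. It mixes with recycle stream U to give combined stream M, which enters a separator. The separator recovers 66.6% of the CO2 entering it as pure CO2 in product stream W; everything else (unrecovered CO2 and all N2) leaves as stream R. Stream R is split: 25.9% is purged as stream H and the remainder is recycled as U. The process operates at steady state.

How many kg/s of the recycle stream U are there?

N2 enters only via D and leaves only via the purge: 909×0.430 = 0.259×(N2 in R), and the separator passes all N2, so N2 in M = N2 in R = 1509.2 kg/s.
CO2 in M: m_A = 909×0.570 + (1−0.259)·(1−0.666)·m_A, so m_A = 518.13/0.7525 = 688.54 kg/s.
R = (1−0.666)×688.54 + 1509.2 = 1739.1 kg/s.
Recycle U = (1−0.259)×1739.1 = 1288.7 kg/s.

1289 kg/s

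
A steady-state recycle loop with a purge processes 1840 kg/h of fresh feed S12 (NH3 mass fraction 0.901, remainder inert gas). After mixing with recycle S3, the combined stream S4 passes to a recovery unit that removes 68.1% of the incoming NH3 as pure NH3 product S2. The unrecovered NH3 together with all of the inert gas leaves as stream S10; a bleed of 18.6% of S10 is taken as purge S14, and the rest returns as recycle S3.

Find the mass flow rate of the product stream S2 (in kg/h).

1525 kg/h

NH3 in S4: m_A = 1840×0.901 + (1−0.186)·(1−0.681)·m_A, so m_A = 1657.8/0.7403 = 2239.3 kg/h.
Product S2 = 0.681×2239.3 = 1525 kg/h.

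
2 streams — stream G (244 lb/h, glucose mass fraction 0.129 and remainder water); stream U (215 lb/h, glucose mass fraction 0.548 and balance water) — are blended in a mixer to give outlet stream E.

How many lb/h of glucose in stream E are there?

glucose out = glucose in = 244×0.129 + 215×0.548 = 149.3 lb/h.

149.3 lb/h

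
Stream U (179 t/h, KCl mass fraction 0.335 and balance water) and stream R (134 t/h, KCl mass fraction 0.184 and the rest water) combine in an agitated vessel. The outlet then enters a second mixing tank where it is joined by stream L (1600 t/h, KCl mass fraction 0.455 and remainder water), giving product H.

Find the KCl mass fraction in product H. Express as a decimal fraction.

Overall, product flow = 1913 t/h.
KCl in = 179×0.335 + 134×0.184 + 1600×0.455 = 812.62 t/h.
KCl fraction in H = 0.425.

0.425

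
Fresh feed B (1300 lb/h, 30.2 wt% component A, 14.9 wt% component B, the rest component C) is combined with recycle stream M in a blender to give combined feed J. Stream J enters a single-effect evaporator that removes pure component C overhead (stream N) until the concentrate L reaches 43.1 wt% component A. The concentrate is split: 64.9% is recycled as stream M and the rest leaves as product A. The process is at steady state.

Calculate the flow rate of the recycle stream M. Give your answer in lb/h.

1684 lb/h

Overall component A balance (none leaves overhead): component A in fresh feed = component A in product, i.e. 1300×0.302 = (1−0.649)·L·0.431.
L = 392.6/(0.431×0.351) = 2595.2 lb/h.
Recycle M = 0.649×2595.2 = 1684.3 lb/h.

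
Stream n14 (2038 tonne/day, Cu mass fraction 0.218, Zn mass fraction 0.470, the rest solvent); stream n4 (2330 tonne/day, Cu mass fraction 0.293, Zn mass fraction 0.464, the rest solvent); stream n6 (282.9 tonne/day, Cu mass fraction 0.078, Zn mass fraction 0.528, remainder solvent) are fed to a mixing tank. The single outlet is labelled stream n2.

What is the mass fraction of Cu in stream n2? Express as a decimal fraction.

0.247

Total flow out = 2038 + 2330 + 282.9 = 4650.9 tonne/day.
Cu in = 2038×0.218 + 2330×0.293 + 282.9×0.078 = 1149 tonne/day.
Cu mass fraction in n2 = 1149/4650.9 = 0.247.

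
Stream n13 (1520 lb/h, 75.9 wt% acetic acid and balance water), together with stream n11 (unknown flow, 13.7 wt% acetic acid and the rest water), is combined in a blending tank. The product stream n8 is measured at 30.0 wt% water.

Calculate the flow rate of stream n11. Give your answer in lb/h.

159.3 lb/h

Let n11 be the unknown flow. Total out = 1520 + n11.
water balance: 366.32 + 0.863·n11 = 0.300·(1520 + n11)
(0.863 − 0.300)·n11 = 0.300×1520 − 366.32 = 89.68
n11 = 89.68 / 0.563 = 159.29 lb/h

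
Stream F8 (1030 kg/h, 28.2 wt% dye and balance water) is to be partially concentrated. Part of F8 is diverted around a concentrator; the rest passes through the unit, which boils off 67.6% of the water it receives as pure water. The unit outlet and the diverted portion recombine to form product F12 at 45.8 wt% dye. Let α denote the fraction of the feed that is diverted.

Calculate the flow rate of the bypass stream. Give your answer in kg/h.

All 1030×0.282 = 290.46 kg/h of dye reaches F12, so F12 = 290.46/0.458 = 634.19 kg/h and vapour = 395.81 kg/h.
The evaporator receives (1−α)·1030 of feed at 0.718 water and removes 0.676 of that water:
0.676×0.718×(1−α)×1030 = 395.81
(1−α) = 395.81/499.93 = 0.7917;  α = 0.2083.
Bypass flow = 0.2083×1030 = 214.52 kg/h.

214.5 kg/h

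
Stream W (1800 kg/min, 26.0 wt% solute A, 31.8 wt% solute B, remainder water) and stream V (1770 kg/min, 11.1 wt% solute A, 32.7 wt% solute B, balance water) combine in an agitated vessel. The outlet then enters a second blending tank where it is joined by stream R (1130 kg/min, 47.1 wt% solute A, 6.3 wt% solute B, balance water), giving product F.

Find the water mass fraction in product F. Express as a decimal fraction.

0.4853

Overall, product flow = 4700 kg/min.
water in = 1800×0.422 + 1770×0.562 + 1130×0.466 = 2280.9 kg/min.
water fraction in F = 0.4853.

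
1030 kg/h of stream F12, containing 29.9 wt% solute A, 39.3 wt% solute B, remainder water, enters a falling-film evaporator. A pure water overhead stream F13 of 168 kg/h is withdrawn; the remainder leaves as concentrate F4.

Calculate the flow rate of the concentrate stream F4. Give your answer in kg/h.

Concentrate = 1030 − 168 = 862 kg/h.

862 kg/h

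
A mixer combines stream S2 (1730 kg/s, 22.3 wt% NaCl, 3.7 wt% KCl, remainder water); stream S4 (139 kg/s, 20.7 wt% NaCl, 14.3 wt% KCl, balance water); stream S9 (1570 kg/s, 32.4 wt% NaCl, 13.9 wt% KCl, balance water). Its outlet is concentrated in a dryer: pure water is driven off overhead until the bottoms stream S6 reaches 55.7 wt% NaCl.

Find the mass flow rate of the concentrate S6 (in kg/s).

NaCl entering = 1730×0.223 + 139×0.207 + 1570×0.324 = 923.24 kg/s.
All NaCl reports to S6, so S6 = 923.24/0.557 = 1657.5 kg/s.

1658 kg/s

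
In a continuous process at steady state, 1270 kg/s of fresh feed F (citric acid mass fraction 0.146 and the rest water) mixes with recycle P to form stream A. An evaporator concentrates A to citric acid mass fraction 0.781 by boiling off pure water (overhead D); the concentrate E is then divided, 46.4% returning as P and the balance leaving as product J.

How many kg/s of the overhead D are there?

Overall citric acid balance (none leaves overhead): citric acid in fresh feed = citric acid in product, i.e. 1270×0.146 = (1−0.464)·E·0.781.
E = 185.42/(0.781×0.536) = 442.94 kg/s.
Recycle P = 0.464×442.94 = 205.52 kg/s.
Combined feed A = 1270 + 205.52 = 1475.5 kg/s.
Overhead D = A − E = 1475.5 − 442.94 = 1032.6 kg/s.

1033 kg/s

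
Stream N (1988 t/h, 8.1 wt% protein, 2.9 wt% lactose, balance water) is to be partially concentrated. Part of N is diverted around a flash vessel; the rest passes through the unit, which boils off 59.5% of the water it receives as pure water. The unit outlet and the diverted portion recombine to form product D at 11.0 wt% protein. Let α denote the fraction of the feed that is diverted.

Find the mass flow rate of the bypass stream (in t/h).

All 1988×0.081 = 161.03 t/h of protein reaches D, so D = 161.03/0.110 = 1463.9 t/h and vapour = 524.11 t/h.
The evaporator receives (1−α)·1988 of feed at 0.890 water and removes 0.595 of that water:
0.595×0.890×(1−α)×1988 = 524.11
(1−α) = 524.11/1052.7 = 0.4978;  α = 0.5022.
Bypass flow = 0.5022×1988 = 998.27 t/h.

998.3 t/h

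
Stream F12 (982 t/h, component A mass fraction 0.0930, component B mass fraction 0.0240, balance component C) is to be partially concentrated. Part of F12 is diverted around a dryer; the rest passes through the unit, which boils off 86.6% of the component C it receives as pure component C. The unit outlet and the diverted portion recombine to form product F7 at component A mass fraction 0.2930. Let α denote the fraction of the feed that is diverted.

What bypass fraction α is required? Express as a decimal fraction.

0.107

All 982×0.093 = 91.326 t/h of component A reaches F7, so F7 = 91.326/0.293 = 311.69 t/h and vapour = 670.31 t/h.
The evaporator receives (1−α)·982 of feed at 0.883 component C and removes 0.866 of that component C:
0.866×0.883×(1−α)×982 = 670.31
(1−α) = 670.31/750.91 = 0.8927;  α = 0.1073.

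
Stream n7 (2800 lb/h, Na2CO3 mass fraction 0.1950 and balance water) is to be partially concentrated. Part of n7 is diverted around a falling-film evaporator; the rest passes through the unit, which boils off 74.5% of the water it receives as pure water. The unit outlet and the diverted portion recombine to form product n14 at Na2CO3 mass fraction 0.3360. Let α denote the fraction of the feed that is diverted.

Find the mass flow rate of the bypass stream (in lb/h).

840.8 lb/h

All 2800×0.195 = 546 lb/h of Na2CO3 reaches n14, so n14 = 546/0.336 = 1625 lb/h and vapour = 1175 lb/h.
The evaporator receives (1−α)·2800 of feed at 0.805 water and removes 0.745 of that water:
0.745×0.805×(1−α)×2800 = 1175
(1−α) = 1175/1679.2 = 0.6997;  α = 0.3003.
Bypass flow = 0.3003×2800 = 840.77 lb/h.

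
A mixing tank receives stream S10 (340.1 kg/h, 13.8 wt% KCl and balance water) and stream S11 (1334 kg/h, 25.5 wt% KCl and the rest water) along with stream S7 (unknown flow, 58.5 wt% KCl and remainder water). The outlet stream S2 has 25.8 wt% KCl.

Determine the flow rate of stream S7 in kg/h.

Let S7 be the unknown flow. Total out = 1674.1 + S7.
KCl balance: 387.1 + 0.585·S7 = 0.258·(1674.1 + S7)
(0.585 − 0.258)·S7 = 0.258×1674.1 − 387.1 = 44.814
S7 = 44.814 / 0.327 = 137.05 kg/h

137 kg/h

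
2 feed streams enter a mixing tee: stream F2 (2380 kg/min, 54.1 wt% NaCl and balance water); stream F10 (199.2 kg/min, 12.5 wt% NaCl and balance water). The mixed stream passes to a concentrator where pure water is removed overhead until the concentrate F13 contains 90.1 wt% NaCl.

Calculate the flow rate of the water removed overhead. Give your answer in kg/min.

1123 kg/min

NaCl entering = 2380×0.541 + 199.2×0.125 = 1312.5 kg/min.
All NaCl reports to F13, so F13 = 1312.5/0.901 = 1456.7 kg/min.
Total feed = 2579.2 kg/min; overhead = 2579.2 − 1456.7 = 1122.5 kg/min.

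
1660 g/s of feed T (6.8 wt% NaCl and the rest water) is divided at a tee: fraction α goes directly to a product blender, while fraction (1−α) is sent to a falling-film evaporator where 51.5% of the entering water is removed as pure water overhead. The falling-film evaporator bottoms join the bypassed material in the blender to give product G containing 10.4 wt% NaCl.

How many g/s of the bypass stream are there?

462.8 g/s

All 1660×0.068 = 112.88 g/s of NaCl reaches G, so G = 112.88/0.104 = 1085.4 g/s and vapour = 574.62 g/s.
The evaporator receives (1−α)·1660 of feed at 0.932 water and removes 0.515 of that water:
0.515×0.932×(1−α)×1660 = 574.62
(1−α) = 574.62/796.77 = 0.7212;  α = 0.2788.
Bypass flow = 0.2788×1660 = 462.83 g/s.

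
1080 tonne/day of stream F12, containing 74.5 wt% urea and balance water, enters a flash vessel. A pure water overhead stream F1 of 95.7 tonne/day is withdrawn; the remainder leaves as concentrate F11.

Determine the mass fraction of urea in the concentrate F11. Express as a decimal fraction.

urea is not removed: 1080×0.745 = 804.6 tonne/day of urea enters F11.
Concentrate = 1080 − 95.7 = 984.3 tonne/day.
Mass fraction = 804.6/984.3 = 0.8174.

0.8174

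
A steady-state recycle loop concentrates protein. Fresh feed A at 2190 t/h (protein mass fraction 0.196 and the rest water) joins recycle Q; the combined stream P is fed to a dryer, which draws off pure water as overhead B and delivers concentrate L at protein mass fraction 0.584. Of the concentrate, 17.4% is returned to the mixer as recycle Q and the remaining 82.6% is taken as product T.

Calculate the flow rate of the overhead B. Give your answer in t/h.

Overall protein balance (none leaves overhead): protein in fresh feed = protein in product, i.e. 2190×0.196 = (1−0.174)·L·0.584.
L = 429.24/(0.584×0.826) = 889.83 t/h.
Recycle Q = 0.174×889.83 = 154.83 t/h.
Combined feed P = 2190 + 154.83 = 2344.8 t/h.
Overhead B = P − L = 2344.8 − 889.83 = 1455 t/h.

1455 t/h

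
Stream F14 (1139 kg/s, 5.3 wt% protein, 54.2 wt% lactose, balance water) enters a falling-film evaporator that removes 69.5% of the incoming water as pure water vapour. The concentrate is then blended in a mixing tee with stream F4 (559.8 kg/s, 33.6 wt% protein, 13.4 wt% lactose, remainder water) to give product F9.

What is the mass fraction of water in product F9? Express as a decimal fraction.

Vapour removed = 0.695×0.405×1139 = 320.6 kg/s; concentrate = 818.4 kg/s.
water reaching the mixer = 140.69 (from concentrate) + 559.8×0.530 = 437.39 kg/s.
Product flow = 818.4 + 559.8 = 1378.2 kg/s; water fraction = 0.3174.

0.3174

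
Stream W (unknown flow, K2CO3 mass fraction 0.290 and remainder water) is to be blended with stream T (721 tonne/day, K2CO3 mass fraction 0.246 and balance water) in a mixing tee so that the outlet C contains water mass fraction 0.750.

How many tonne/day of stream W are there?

Let W be the unknown flow. Total out = 721 + W.
water balance: 543.63 + 0.710·W = 0.750·(721 + W)
(0.710 − 0.750)·W = 0.750×721 − 543.63 = -2.884
W = -2.884 / -0.040 = 72.1 tonne/day

72.1 tonne/day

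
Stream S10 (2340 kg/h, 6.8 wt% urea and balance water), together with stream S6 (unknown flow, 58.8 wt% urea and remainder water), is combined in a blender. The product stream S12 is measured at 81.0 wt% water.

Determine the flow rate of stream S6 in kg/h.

717.3 kg/h

Let S6 be the unknown flow. Total out = 2340 + S6.
water balance: 2180.9 + 0.412·S6 = 0.810·(2340 + S6)
(0.412 − 0.810)·S6 = 0.810×2340 − 2180.9 = -285.48
S6 = -285.48 / -0.398 = 717.29 kg/h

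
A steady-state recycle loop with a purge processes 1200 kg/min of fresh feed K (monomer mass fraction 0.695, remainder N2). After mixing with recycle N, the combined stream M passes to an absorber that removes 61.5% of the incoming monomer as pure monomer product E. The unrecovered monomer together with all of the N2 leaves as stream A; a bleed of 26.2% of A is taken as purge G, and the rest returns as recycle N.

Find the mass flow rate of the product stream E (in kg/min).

716.5 kg/min

monomer in M: m_A = 1200×0.695 + (1−0.262)·(1−0.615)·m_A, so m_A = 834/0.7159 = 1165 kg/min.
Product E = 0.615×1165 = 716.48 kg/min.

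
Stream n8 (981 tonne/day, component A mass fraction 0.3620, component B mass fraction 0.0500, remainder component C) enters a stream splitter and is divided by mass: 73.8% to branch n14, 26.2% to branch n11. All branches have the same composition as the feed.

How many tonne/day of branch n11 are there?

Branch n11 flow = 0.262×981 = 257.02 tonne/day.

257 tonne/day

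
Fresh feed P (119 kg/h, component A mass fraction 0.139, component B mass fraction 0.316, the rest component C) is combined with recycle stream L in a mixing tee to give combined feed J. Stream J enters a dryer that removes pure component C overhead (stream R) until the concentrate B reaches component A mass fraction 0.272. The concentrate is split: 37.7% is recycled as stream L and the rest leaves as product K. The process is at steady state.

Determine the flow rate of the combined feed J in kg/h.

Overall component A balance (none leaves overhead): component A in fresh feed = component A in product, i.e. 119×0.139 = (1−0.377)·B·0.272.
B = 16.541/(0.272×0.623) = 97.612 kg/h.
Recycle L = 0.377×97.612 = 36.8 kg/h.
Combined feed J = 119 + 36.8 = 155.8 kg/h.

155.8 kg/h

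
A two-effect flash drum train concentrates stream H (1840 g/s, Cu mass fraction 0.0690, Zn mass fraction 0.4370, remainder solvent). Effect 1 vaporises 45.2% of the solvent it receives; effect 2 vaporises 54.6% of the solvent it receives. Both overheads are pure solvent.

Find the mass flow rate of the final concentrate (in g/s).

1157 g/s

solvent in feed = 1840×0.494 = 908.96 g/s.
After stage 1: solvent left = (1−0.452)×908.96 = 498.11; stream total = 1429.2 g/s.
After stage 2: solvent left = (1−0.546)×498.11 = 226.14; final concentrate = 1157.2 g/s.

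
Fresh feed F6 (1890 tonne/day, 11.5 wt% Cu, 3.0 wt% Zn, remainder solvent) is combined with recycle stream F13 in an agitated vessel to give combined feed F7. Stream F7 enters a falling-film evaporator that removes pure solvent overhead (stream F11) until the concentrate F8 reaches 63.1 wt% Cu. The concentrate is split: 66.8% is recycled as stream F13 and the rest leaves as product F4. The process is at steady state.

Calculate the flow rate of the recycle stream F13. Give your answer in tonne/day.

Overall Cu balance (none leaves overhead): Cu in fresh feed = Cu in product, i.e. 1890×0.115 = (1−0.668)·F8·0.631.
F8 = 217.35/(0.631×0.332) = 1037.5 tonne/day.
Recycle F13 = 0.668×1037.5 = 693.06 tonne/day.

693.1 tonne/day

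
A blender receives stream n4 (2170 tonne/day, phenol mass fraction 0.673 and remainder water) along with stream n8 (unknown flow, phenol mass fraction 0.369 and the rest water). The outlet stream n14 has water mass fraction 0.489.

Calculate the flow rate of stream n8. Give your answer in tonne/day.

Let n8 be the unknown flow. Total out = 2170 + n8.
water balance: 709.59 + 0.631·n8 = 0.489·(2170 + n8)
(0.631 − 0.489)·n8 = 0.489×2170 − 709.59 = 351.54
n8 = 351.54 / 0.142 = 2475.6 tonne/day

2476 tonne/day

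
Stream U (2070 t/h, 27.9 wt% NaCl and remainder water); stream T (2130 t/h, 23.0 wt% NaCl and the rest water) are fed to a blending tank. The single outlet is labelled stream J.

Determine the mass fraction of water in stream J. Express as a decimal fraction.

0.746

Total flow out = 2070 + 2130 = 4200 t/h.
water in = 2070×0.721 + 2130×0.770 = 3132.6 t/h.
water mass fraction in J = 3132.6/4200 = 0.746.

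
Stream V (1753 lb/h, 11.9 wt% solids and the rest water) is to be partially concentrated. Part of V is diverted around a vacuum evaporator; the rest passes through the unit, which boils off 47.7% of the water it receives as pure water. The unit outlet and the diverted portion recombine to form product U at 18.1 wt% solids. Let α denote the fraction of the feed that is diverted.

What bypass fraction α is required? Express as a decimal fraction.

0.185

All 1753×0.119 = 208.61 lb/h of solids reaches U, so U = 208.61/0.181 = 1152.5 lb/h and vapour = 600.48 lb/h.
The evaporator receives (1−α)·1753 of feed at 0.881 water and removes 0.477 of that water:
0.477×0.881×(1−α)×1753 = 600.48
(1−α) = 600.48/736.68 = 0.8151;  α = 0.1849.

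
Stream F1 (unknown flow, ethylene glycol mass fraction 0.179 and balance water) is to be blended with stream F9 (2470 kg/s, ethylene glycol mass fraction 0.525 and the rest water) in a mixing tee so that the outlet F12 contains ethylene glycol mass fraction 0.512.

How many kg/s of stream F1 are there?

Let F1 be the unknown flow. Total out = 2470 + F1.
ethylene glycol balance: 1296.8 + 0.179·F1 = 0.512·(2470 + F1)
(0.179 − 0.512)·F1 = 0.512×2470 − 1296.8 = -32.11
F1 = -32.11 / -0.333 = 96.426 kg/s

96.43 kg/s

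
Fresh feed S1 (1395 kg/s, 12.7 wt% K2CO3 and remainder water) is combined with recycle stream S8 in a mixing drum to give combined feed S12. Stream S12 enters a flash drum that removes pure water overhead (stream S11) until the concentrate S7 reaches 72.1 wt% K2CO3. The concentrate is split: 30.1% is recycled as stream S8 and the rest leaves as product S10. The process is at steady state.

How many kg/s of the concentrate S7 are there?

Overall K2CO3 balance (none leaves overhead): K2CO3 in fresh feed = K2CO3 in product, i.e. 1395×0.127 = (1−0.301)·S7·0.721.
S7 = 177.16/(0.721×0.699) = 351.53 kg/s.

351.5 kg/s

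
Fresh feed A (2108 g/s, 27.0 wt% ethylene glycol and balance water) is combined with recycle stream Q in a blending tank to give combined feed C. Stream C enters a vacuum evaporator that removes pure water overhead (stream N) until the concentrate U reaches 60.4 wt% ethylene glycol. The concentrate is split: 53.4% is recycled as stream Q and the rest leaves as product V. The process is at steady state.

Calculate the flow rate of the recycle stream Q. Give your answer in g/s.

Overall ethylene glycol balance (none leaves overhead): ethylene glycol in fresh feed = ethylene glycol in product, i.e. 2108×0.270 = (1−0.534)·U·0.604.
U = 569.16/(0.604×0.466) = 2022.1 g/s.
Recycle Q = 0.534×2022.1 = 1079.8 g/s.

1080 g/s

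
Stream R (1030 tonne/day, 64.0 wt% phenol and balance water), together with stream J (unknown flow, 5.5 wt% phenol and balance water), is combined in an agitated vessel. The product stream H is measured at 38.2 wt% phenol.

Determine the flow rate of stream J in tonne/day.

Let J be the unknown flow. Total out = 1030 + J.
phenol balance: 659.2 + 0.055·J = 0.382·(1030 + J)
(0.055 − 0.382)·J = 0.382×1030 − 659.2 = -265.74
J = -265.74 / -0.327 = 812.66 tonne/day

812.7 tonne/day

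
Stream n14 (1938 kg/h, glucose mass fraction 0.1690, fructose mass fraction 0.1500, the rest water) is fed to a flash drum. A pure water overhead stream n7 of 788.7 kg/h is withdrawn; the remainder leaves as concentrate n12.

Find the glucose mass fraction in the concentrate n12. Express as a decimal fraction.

glucose is not removed: 1938×0.169 = 327.52 kg/h of glucose enters n12.
Concentrate = 1938 − 788.7 = 1149.3 kg/h.
Mass fraction = 327.52/1149.3 = 0.2850.

0.2850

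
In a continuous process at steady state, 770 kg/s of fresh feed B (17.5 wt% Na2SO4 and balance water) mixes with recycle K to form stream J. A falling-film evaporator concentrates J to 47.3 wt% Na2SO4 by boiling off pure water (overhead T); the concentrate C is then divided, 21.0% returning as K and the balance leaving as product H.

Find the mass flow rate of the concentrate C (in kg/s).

360.6 kg/s

Overall Na2SO4 balance (none leaves overhead): Na2SO4 in fresh feed = Na2SO4 in product, i.e. 770×0.175 = (1−0.210)·C·0.473.
C = 134.75/(0.473×0.790) = 360.61 kg/s.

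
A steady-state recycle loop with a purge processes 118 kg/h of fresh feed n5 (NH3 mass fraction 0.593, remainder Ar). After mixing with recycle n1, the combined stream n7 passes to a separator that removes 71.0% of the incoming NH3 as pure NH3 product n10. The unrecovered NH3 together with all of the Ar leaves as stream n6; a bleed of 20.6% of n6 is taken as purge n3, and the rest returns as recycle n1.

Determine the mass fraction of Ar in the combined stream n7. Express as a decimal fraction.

0.719

Ar enters only via n5 and leaves only via the purge: 118×0.407 = 0.206×(Ar in n6), and the separator passes all Ar, so Ar in n7 = Ar in n6 = 233.14 kg/h.
NH3 in n7: m_A = 118×0.593 + (1−0.206)·(1−0.710)·m_A, so m_A = 69.974/0.7697 = 90.906 kg/h.
n7 = 90.906 + 233.14 = 324.04 kg/h.
Ar fraction in n7 = 233.14/324.04 = 0.719.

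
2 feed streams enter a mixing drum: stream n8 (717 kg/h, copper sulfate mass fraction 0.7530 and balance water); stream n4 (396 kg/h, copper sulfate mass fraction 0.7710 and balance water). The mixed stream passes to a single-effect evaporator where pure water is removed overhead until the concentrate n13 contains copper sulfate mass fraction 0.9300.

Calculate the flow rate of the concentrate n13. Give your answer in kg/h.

908.8 kg/h

copper sulfate entering = 717×0.753 + 396×0.771 = 845.22 kg/h.
All copper sulfate reports to n13, so n13 = 845.22/0.930 = 908.84 kg/h.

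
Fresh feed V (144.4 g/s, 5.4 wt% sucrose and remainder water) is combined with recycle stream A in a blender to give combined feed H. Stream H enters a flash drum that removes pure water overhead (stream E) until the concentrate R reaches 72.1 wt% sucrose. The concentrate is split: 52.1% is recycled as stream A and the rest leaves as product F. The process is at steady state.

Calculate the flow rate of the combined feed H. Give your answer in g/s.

156.2 g/s

Overall sucrose balance (none leaves overhead): sucrose in fresh feed = sucrose in product, i.e. 144.4×0.054 = (1−0.521)·R·0.721.
R = 7.7976/(0.721×0.479) = 22.578 g/s.
Recycle A = 0.521×22.578 = 11.763 g/s.
Combined feed H = 144.4 + 11.763 = 156.16 g/s.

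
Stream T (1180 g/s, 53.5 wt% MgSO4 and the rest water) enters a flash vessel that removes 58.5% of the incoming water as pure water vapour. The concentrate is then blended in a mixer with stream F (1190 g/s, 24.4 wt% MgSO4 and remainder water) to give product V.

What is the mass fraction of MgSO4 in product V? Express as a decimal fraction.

Vapour removed = 0.585×0.465×1180 = 320.99 g/s; concentrate = 859.01 g/s.
MgSO4 reaching the mixer = 631.3 (from concentrate) + 1190×0.244 = 921.66 g/s.
Product flow = 859.01 + 1190 = 2049 g/s; MgSO4 fraction = 0.450.

0.450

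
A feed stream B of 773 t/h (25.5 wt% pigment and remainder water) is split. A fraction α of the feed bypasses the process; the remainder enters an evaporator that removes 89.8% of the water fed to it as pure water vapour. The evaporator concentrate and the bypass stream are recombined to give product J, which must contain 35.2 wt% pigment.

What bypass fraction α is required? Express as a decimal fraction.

0.588

All 773×0.255 = 197.12 t/h of pigment reaches J, so J = 197.12/0.352 = 559.99 t/h and vapour = 213.01 t/h.
The evaporator receives (1−α)·773 of feed at 0.745 water and removes 0.898 of that water:
0.898×0.745×(1−α)×773 = 213.01
(1−α) = 213.01/517.14 = 0.4119;  α = 0.5881.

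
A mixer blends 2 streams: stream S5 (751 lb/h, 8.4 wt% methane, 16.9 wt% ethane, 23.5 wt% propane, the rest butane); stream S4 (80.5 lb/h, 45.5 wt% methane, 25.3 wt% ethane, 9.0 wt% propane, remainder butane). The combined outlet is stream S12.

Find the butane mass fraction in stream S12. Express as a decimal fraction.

Total flow out = 751 + 80.5 = 831.5 lb/h.
butane in = 751×0.512 + 80.5×0.202 = 400.77 lb/h.
butane mass fraction in S12 = 400.77/831.5 = 0.482.

0.482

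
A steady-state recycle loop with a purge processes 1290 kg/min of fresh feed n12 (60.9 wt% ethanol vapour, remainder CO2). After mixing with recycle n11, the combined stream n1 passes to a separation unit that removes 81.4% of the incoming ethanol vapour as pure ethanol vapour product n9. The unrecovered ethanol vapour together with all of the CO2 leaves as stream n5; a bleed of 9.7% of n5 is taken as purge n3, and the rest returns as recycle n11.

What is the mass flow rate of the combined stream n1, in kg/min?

CO2 enters only via n12 and leaves only via the purge: 1290×0.391 = 0.097×(CO2 in n5), and the separation unit passes all CO2, so CO2 in n1 = CO2 in n5 = 5199.9 kg/min.
ethanol vapour in n1: m_A = 1290×0.609 + (1−0.097)·(1−0.814)·m_A, so m_A = 785.61/0.8320 = 944.2 kg/min.
n1 = 944.2 + 5199.9 = 6144.1 kg/min.

6144 kg/min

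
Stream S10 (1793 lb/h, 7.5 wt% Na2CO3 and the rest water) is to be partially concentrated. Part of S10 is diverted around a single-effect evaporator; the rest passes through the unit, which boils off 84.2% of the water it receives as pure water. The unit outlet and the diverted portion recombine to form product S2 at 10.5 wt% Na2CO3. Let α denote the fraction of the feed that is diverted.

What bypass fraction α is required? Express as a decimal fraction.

All 1793×0.075 = 134.47 lb/h of Na2CO3 reaches S2, so S2 = 134.47/0.105 = 1280.7 lb/h and vapour = 512.29 lb/h.
The evaporator receives (1−α)·1793 of feed at 0.925 water and removes 0.842 of that water:
0.842×0.925×(1−α)×1793 = 512.29
(1−α) = 512.29/1396.5 = 0.3668;  α = 0.6332.

0.633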